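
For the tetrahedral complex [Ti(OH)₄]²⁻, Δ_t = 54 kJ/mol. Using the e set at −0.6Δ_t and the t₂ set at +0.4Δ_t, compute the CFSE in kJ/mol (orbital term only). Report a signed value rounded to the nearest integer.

-65

Each OH⁻ contributes -1; 4 × (-1) = -4. With overall charge -2, Ti is in the +2 oxidation state.
Ti²⁺: group 4, so d-count = 4 − 2 = 2.
With tetrahedral geometry the complex is necessarily high-spin.
Electron filling gives e² t₂⁰.
The orbital stabilization is -1.2Δ_t = -1.2 × 54 = -65 kJ/mol.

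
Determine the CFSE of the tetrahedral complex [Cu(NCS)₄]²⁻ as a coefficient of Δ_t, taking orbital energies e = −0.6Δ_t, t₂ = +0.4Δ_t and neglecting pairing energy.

-0.4 Δ_t

Each NCS⁻ contributes -1; 4 × (-1) = -4. With overall charge -2, Cu is in the +2 oxidation state.
Cu²⁺: group 11, so d-count = 11 − 2 = 9.
Tetrahedral splitting is small, so the complex is high-spin.
Configuration: e⁴ t₂⁵.
CFSE = 4(-0.6Δ_t) + 5(0.4Δ_t) = -2.4Δ_t + 2.0Δ_t = -0.4Δ_t.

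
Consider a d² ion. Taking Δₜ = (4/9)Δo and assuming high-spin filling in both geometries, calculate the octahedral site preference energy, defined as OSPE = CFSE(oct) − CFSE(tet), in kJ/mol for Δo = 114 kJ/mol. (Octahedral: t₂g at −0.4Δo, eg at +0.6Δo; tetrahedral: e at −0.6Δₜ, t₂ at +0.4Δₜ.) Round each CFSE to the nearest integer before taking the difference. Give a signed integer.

-30

Octahedral (high-spin): t₂g² eg⁰, CFSE = 2(−0.4) + 0(+0.6) = -0.8Δo = -0.8 × 114 = -91 kJ/mol.
Tetrahedral: e² t₂⁰, CFSE = 2(−0.6) + 0(+0.4) = -1.2Δₜ = -1.2 × (4/9) × 114 = -61 kJ/mol.
OSPE = -91 − (-61) = -30 kJ/mol.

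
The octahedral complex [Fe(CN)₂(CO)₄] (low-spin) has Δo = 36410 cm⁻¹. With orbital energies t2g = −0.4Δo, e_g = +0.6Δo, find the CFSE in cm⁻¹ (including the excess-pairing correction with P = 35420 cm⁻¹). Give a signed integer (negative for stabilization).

-16544

Ligand charges: 2×(-1) from CN⁻ and 4×(+0) from CO sum to -2; with overall charge +0, Fe is +2.
Fe sits in group 8; removing 2 electrons leaves Fe²⁺ with 8 − 2 = 6 d electrons.
The d⁶ electrons fill as t2g^6 e_g^0.
CFSE(orbital) = 6×(-0.4Δo) + 0×(0.6Δo) = -2.4Δo; with Δo = 36410 cm⁻¹ that is -87384 cm⁻¹.
High-spin d⁶ would be t2g^4 e_g^2 with 1 pair; low-spin has 3, so 2 excess pairs cost +2P = +70840 cm⁻¹.
Combining: -87384 + 70840 = -16544 cm⁻¹.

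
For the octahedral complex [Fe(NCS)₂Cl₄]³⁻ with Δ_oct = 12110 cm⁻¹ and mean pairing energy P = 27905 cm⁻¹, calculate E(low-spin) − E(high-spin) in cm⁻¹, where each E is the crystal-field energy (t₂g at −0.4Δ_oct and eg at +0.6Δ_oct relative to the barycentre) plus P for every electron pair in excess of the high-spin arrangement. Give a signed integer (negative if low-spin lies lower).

31590

Ligand charges: 2×(-1) from NCS⁻ and 4×(-1) from Cl⁻ sum to -6; with overall charge -3, Fe is +3.
Fe is in group 8, so Fe³⁺ is d⁵ (8 − 3 = 5).
High-spin: t₂g³ eg², CFSE = 0.0Δ_oct = 0 cm⁻¹.
Low-spin t₂g⁵ eg⁰ gives -2.0Δ_oct = -24220 cm⁻¹, but forming 2 extra pairs costs 2P = 55810 cm⁻¹, so E(LS) = -24220 + 55810 = 31590 cm⁻¹.
E(LS) − E(HS) = 31590 − (0) = 31590 cm⁻¹.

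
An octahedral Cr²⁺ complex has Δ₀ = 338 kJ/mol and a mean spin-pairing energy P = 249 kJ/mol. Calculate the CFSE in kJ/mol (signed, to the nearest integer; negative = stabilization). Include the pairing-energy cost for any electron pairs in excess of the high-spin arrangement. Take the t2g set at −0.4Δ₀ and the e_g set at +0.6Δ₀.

-292

Cr²⁺: group 6, so d-count = 6 − 2 = 4.
Δ₀ > P, so pairing is preferred: the ground state is low-spin.
That gives t2g^4 e_g^0.
Orbital CFSE = -1.6Δ₀ = -1.6 × 338 = -541 kJ/mol.
Excess pairs vs high-spin: 1 − 0 = 1; pairing cost = +249 kJ/mol.
Net CFSE = -541 + 249 = -292 kJ/mol.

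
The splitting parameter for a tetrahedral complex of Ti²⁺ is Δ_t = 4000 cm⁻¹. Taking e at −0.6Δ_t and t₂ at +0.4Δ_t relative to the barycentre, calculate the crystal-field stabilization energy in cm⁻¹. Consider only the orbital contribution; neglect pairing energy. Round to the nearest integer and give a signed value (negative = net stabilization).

Ti sits in group 4; removing 2 electrons leaves Ti²⁺ with 4 − 2 = 2 d electrons.
Tetrahedral fields are weak (Δₜ ≈ 4/9 Δₒ), so electrons fill high-spin.
Configuration: e² t₂⁰.
CFSE(orbital) = 2×(-0.6Δ_t) + 0×(0.4Δ_t) = -1.2Δ_t; with Δ_t = 4000 cm⁻¹ that is -4800 cm⁻¹.

-4800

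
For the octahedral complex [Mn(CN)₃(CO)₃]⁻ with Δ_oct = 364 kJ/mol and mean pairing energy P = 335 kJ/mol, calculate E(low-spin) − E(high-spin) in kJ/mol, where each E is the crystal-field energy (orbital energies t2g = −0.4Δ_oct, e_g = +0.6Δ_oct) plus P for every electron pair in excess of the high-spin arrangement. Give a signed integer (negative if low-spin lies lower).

Ligand charges: 3×(-1) from CN⁻ and 3×(+0) from CO sum to -3; with overall charge -1, Mn is +2.
Mn sits in group 7; removing 2 electrons leaves Mn²⁺ with 7 − 2 = 5 d electrons.
High-spin: t2g^3 e_g^2, CFSE = 0.0Δ_oct = 0 kJ/mol.
Low-spin: t2g^5 e_g^0, orbital CFSE = -2.0Δ_oct = -728 kJ/mol; plus 2 excess pairs × P = +670 kJ/mol; total -58 kJ/mol.
E(LS) − E(HS) = -58 − (0) = -58 kJ/mol.

-58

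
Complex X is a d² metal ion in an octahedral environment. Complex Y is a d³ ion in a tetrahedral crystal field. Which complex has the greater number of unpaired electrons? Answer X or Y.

Y

X: t₂g² eg⁰ → 2 unpaired.
Y: Tetrahedral splitting is small, so the complex is high-spin; e² t₂¹ → 3 unpaired.
So Y has more unpaired electrons.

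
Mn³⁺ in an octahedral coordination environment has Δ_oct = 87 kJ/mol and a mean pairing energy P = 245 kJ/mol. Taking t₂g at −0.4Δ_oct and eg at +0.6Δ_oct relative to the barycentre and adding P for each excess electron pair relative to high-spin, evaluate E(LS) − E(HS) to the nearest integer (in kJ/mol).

Group 7 minus oxidation state +3 gives a d⁴ configuration for Mn³⁺.
In the high-spin limit (t₂g³ eg¹) the orbital term is -0.6Δ_oct = -52 kJ/mol, with no excess pairing.
Low-spin t₂g⁴ eg⁰ gives -1.6Δ_oct = -139 kJ/mol, but forming 1 extra pair costs 1P = 245 kJ/mol, so E(LS) = -139 + 245 = 106 kJ/mol.
E(LS) − E(HS) = 106 − (-52) = 158 kJ/mol.

158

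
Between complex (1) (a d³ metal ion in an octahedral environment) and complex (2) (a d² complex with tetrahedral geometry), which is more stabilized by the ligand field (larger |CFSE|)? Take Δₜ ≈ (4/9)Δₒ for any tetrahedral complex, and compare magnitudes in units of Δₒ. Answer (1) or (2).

(1): For octahedral d³ the high- and low-spin configurations coincide; t2g^3 e_g^0, CFSE = -1.2Δₒ.
(2): Tetrahedral splitting is small, so the complex is high-spin; e² t₂⁰, CFSE = -1.2Δₜ ≈ -0.53Δₒ.
So (1) has the larger |CFSE|.

(1)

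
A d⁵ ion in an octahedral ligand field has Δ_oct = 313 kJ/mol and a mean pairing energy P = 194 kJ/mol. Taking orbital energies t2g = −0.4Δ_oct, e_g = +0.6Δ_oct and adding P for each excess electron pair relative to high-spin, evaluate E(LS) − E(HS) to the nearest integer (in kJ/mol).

-238

High-spin: t2g^3 e_g^2, CFSE = 0.0Δ_oct = 0 kJ/mol.
For low-spin the configuration is t2g^5 e_g^0: orbital energy -2.0 × 313 = -626 kJ/mol, and 2 additional pairs relative to high-spin add 388 kJ/mol, giving -238 kJ/mol.
The difference is -238 − (0) = -238 kJ/mol, so low-spin lies lower.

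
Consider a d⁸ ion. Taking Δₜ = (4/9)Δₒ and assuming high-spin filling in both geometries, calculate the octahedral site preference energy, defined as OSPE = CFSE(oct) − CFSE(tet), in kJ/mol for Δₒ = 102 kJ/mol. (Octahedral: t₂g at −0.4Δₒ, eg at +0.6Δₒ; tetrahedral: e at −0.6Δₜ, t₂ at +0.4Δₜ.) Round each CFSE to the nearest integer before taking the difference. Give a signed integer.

Octahedral high-spin t₂g⁶ eg²: CFSE = -1.2 × 102 = -122 kJ/mol.
In a tetrahedral site the filling is e⁴ t₂⁴: CFSE(tet) = -0.8Δₜ = -0.8 × (4/9)(102) = -36 kJ/mol.
OSPE = CFSE(oct) − CFSE(tet) = -122 − (-36) = -86 kJ/mol.

-86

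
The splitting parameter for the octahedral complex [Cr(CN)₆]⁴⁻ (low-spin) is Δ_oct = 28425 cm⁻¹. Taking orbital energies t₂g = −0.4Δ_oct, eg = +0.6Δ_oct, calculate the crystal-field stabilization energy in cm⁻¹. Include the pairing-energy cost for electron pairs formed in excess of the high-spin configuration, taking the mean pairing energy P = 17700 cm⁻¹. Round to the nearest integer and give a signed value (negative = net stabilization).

Each CN⁻ contributes -1; 6 × (-1) = -6. With overall charge -4, Cr is in the +2 oxidation state.
Group 6 minus oxidation state +2 gives a d⁴ configuration for Cr²⁺.
Electron filling gives t₂g⁴ eg⁰.
The orbital stabilization is -1.6Δ_oct = -1.6 × 28425 = -45480 cm⁻¹.
High-spin d⁴ would be t₂g³ eg¹ with 0 pairs; low-spin has 1, so 1 excess pair costs +1P = +17700 cm⁻¹.
Net CFSE = -45480 + 17700 = -27780 cm⁻¹.

-27780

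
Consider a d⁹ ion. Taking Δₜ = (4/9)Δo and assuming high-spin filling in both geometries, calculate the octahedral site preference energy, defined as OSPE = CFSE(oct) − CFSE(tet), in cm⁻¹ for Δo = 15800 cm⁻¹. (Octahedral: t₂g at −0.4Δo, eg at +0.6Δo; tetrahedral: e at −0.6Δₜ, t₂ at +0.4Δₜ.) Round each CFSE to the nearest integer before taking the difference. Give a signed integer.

Octahedral high-spin t2g^6 e_g^3: CFSE = -0.6 × 15800 = -9480 cm⁻¹.
Tetrahedral e^4 t2^5 gives -0.4Δₜ = -0.4 × (4/9) × 15800 = -2809 cm⁻¹.
Subtracting, OSPE = -9480 − (-2809) = -6671 cm⁻¹.

-6671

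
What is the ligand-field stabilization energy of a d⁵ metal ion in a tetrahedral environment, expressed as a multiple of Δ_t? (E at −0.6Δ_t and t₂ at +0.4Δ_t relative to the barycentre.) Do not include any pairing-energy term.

0.0 Δ_t

Tetrahedral fields are weak (Δₜ ≈ 4/9 Δₒ), so electrons fill high-spin.
Configuration: e² t₂³.
CFSE = 2(-0.6Δ_t) + 3(0.4Δ_t) = -1.2Δ_t + 1.2Δ_t = 0.0Δ_t.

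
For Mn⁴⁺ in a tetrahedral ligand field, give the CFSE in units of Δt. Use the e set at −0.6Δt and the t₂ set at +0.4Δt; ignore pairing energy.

Group 7 minus oxidation state +4 gives a d³ configuration for Mn⁴⁺.
Tetrahedral splitting is small, so the complex is high-spin.
Configuration: e² t₂¹.
CFSE = 2(-0.6Δt) + 1(0.4Δt) = -1.2Δt + 0.4Δt = -0.8Δt.

-0.8 Δt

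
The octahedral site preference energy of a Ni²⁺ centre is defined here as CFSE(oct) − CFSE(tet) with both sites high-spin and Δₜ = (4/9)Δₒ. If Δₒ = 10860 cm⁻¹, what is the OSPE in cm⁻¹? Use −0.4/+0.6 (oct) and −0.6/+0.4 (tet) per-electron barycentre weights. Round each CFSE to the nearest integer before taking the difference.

-9171

Ni²⁺: group 10, so d-count = 10 − 2 = 8.
Octahedral (high-spin): t2g^6 e_g^2, CFSE = 6(−0.4) + 2(+0.6) = -1.2Δₒ = -1.2 × 10860 = -13032 cm⁻¹.
Tetrahedral e^4 t2^4 gives -0.8Δₜ = -0.8 × (4/9) × 10860 = -3861 cm⁻¹.
OSPE = -13032 − (-3861) = -9171 cm⁻¹.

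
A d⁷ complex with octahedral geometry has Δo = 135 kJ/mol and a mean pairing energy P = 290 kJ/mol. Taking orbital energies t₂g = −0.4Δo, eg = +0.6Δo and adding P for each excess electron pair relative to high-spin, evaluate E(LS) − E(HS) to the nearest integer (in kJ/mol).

155

In the high-spin limit (t₂g⁵ eg²) the orbital term is -0.8Δo = -108 kJ/mol, with no excess pairing.
Low-spin: t₂g⁶ eg¹, orbital CFSE = -1.8Δo = -243 kJ/mol; plus 1 excess pair × P = +290 kJ/mol; total 47 kJ/mol.
E(LS) − E(HS) = 47 − (-108) = 155 kJ/mol.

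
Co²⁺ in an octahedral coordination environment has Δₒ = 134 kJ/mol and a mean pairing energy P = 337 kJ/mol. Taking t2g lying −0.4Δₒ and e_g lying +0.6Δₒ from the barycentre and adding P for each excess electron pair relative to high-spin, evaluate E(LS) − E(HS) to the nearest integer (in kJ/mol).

Co²⁺: group 9, so d-count = 9 − 2 = 7.
In the high-spin limit (t2g^5 e_g^2) the orbital term is -0.8Δₒ = -107 kJ/mol, with no excess pairing.
Low-spin t2g^6 e_g^1 gives -1.8Δₒ = -241 kJ/mol, but forming 1 extra pair costs 1P = 337 kJ/mol, so E(LS) = -241 + 337 = 96 kJ/mol.
E(LS) − E(HS) = 96 − (-107) = 203 kJ/mol.

203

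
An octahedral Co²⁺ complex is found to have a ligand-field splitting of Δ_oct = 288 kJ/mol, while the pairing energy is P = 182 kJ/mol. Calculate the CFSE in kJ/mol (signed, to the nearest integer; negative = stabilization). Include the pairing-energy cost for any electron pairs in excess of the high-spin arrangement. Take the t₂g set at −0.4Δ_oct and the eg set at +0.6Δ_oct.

Co is in group 9, so Co²⁺ is d⁷ (9 − 2 = 7).
Δ_oct > P, so pairing is preferred: the ground state is low-spin.
Filling d⁷ accordingly: t₂g⁶ eg¹.
Orbital CFSE = -1.8Δ_oct = -1.8 × 288 = -518 kJ/mol.
Excess pairs vs high-spin: 3 − 2 = 1; pairing cost = +182 kJ/mol.
Net CFSE = -518 + 182 = -336 kJ/mol.

-336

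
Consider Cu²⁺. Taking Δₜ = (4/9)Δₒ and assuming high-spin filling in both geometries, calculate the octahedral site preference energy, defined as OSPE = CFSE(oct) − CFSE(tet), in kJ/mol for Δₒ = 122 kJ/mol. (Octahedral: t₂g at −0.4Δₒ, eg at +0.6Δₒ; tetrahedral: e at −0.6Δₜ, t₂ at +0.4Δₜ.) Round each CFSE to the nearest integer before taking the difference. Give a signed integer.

Cu sits in group 11; removing 2 electrons leaves Cu²⁺ with 11 − 2 = 9 d electrons.
Octahedral (high-spin): t₂g⁶ eg³, CFSE = 6(−0.4) + 3(+0.6) = -0.6Δₒ = -0.6 × 122 = -73 kJ/mol.
In a tetrahedral site the filling is e⁴ t₂⁵: CFSE(tet) = -0.4Δₜ = -0.4 × (4/9)(122) = -22 kJ/mol.
Subtracting, OSPE = -73 − (-22) = -51 kJ/mol.

-51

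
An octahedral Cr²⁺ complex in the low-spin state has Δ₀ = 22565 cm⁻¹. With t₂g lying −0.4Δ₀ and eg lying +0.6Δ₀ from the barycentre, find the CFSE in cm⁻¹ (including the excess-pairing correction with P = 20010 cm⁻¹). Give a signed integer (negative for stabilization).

Group 6 minus oxidation state +2 gives a d⁴ configuration for Cr²⁺.
Electron filling gives t₂g⁴ eg⁰.
The orbital stabilization is -1.6Δ₀ = -1.6 × 22565 = -36104 cm⁻¹.
Pairing penalty: 1 pair vs 0 in the high-spin reference → 1 extra × P = 20010 cm⁻¹.
Net CFSE = -36104 + 20010 = -16094 cm⁻¹.

-16094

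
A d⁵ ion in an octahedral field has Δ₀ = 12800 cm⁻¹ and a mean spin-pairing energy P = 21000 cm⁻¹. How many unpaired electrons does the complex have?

Here Δ₀ < P (12800 < 21000), so the high-spin state is favoured.
Filling d⁵ accordingly: t2g^3 e_g^2.
Unpaired electrons: 5.

5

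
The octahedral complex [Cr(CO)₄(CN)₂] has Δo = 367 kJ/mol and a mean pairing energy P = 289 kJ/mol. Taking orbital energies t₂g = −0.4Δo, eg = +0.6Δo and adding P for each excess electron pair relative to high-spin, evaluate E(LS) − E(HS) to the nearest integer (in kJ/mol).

Ligand charges: 4×(+0) from CO and 2×(-1) from CN⁻ sum to -2; with overall charge +0, Cr is +2.
Cr is in group 6, so Cr²⁺ is d⁴ (6 − 2 = 4).
High-spin d⁴ fills as t₂g³ eg¹ with CFSE 3(−0.4) + 1(+0.6) = -0.6Δo = -220 kJ/mol.
Low-spin t₂g⁴ eg⁰ gives -1.6Δo = -587 kJ/mol, but forming 1 extra pair costs 1P = 289 kJ/mol, so E(LS) = -587 + 289 = -298 kJ/mol.
E(LS) − E(HS) = -298 − (-220) = -78 kJ/mol.

-78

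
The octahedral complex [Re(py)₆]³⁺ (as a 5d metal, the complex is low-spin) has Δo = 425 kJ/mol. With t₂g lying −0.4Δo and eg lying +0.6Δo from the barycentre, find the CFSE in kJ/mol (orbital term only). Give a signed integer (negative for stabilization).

-680

py is neutral, so the +3 overall charge sits on Re: oxidation state +3.
Re is in group 7, so Re³⁺ is d⁴ (7 − 3 = 4).
Configuration: t₂g⁴ eg⁰.
CFSE(orbital) = 4×(-0.4Δo) + 0×(0.6Δo) = -1.6Δo; with Δo = 425 kJ/mol that is -680 kJ/mol.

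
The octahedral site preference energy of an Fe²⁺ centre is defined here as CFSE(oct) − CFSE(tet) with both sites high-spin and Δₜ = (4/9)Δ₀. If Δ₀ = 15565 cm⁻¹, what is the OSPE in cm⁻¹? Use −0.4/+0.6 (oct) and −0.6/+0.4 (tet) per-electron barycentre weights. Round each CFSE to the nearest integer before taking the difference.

Fe²⁺: group 8, so d-count = 8 − 2 = 6.
In an octahedral site d⁶ (HS) is t2g^4 e_g^2, giving CFSE(oct) = -0.4Δ₀ = -6226 cm⁻¹.
Tetrahedral e^3 t2^3 gives -0.6Δₜ = -0.6 × (4/9) × 15565 = -4151 cm⁻¹.
Subtracting, OSPE = -6226 − (-4151) = -2075 cm⁻¹.

-2075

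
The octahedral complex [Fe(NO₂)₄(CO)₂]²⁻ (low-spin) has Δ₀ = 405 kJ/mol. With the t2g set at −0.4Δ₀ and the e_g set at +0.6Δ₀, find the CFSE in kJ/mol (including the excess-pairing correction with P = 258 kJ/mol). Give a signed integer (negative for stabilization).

-456

Ligand charges: 4×(-1) from NO₂⁻ and 2×(+0) from CO sum to -4; with overall charge -2, Fe is +2.
Group 8 minus oxidation state +2 gives a d⁶ configuration for Fe²⁺.
Electron filling gives t2g^6 e_g^0.
Orbital CFSE = 6(-0.4) + 0(0.6) = -2.4Δ₀ = -2.4 × 405 = -972 kJ/mol.
Relative to high-spin t2g^4 e_g^2 (1 paired), the low-spin configuration has 2 additional pairs, contributing +2 × 258 = +516 kJ/mol.
Overall CFSE = -972 + 516 = -456 kJ/mol.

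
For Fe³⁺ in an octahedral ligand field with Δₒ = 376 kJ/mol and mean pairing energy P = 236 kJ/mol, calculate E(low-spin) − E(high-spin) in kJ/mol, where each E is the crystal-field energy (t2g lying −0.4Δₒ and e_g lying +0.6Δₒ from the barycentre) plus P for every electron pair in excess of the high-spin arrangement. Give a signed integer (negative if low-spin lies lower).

Group 8 minus oxidation state +3 gives a d⁵ configuration for Fe³⁺.
In the high-spin limit (t2g^3 e_g^2) the orbital term is 0.0Δₒ = 0 kJ/mol, with no excess pairing.
Low-spin t2g^5 e_g^0 gives -2.0Δₒ = -752 kJ/mol, but forming 2 extra pairs costs 2P = 472 kJ/mol, so E(LS) = -752 + 472 = -280 kJ/mol.
E(LS) − E(HS) = -280 − (0) = -280 kJ/mol.

-280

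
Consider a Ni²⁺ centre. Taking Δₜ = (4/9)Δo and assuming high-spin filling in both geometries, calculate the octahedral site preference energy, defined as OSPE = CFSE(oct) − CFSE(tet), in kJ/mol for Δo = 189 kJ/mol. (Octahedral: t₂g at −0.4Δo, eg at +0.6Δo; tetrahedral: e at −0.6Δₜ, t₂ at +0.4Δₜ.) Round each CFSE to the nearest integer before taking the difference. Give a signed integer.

-160

Ni sits in group 10; removing 2 electrons leaves Ni²⁺ with 10 − 2 = 8 d electrons.
Octahedral (high-spin): t₂g⁶ eg², CFSE = 6(−0.4) + 2(+0.6) = -1.2Δo = -1.2 × 189 = -227 kJ/mol.
Tetrahedral e⁴ t₂⁴ gives -0.8Δₜ = -0.8 × (4/9) × 189 = -67 kJ/mol.
OSPE = -227 − (-67) = -160 kJ/mol.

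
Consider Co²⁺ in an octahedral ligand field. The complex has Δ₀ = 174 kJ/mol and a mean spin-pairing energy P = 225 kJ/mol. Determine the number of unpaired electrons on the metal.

3

Co is in group 9, so Co²⁺ is d⁷ (9 − 2 = 7).
Since Δ₀ = 174 kJ/mol < P = 225 kJ/mol, the complex adopts the high-spin configuration.
That gives t₂g⁵ eg².
Unpaired electrons: 3.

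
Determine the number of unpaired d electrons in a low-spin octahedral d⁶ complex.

Configuration: t2g^6 e_g^0, giving 0 unpaired electrons.

0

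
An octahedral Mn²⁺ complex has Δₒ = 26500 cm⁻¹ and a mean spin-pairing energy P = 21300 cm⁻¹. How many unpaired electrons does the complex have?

1

Group 7 minus oxidation state +2 gives a d⁵ configuration for Mn²⁺.
Here Δₒ > P (26500 > 21300), so the low-spin state is favoured.
Configuration: t₂g⁵ eg⁰.
Unpaired electrons: 1.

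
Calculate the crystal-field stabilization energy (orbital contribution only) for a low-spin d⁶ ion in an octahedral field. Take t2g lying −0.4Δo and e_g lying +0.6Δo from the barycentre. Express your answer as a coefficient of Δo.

Configuration: t2g^6 e_g^0.
CFSE = 6(-0.4Δo) + 0(0.6Δo) = -2.4Δo + 0.0Δo = -2.4Δo.

-2.4 Δo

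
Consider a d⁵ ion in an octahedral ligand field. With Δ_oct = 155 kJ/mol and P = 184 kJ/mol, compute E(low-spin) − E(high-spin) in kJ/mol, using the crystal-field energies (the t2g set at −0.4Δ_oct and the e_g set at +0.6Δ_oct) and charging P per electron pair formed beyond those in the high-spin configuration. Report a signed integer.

In the high-spin limit (t2g^3 e_g^2) the orbital term is 0.0Δ_oct = 0 kJ/mol, with no excess pairing.
Low-spin: t2g^5 e_g^0, orbital CFSE = -2.0Δ_oct = -310 kJ/mol; plus 2 excess pairs × P = +368 kJ/mol; total 58 kJ/mol.
Thus E(LS) − E(HS) = 58 kJ/mol.

58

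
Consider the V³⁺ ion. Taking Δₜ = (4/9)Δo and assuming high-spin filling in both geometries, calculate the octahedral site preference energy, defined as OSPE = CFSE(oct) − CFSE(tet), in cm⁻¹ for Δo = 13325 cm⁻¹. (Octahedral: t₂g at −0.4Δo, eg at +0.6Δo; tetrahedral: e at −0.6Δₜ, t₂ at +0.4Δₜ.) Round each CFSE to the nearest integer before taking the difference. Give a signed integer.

-3553

V³⁺: group 5, so d-count = 5 − 3 = 2.
Octahedral (high-spin): t₂g² eg⁰, CFSE = 2(−0.4) + 0(+0.6) = -0.8Δo = -0.8 × 13325 = -10660 cm⁻¹.
Tetrahedral e² t₂⁰ gives -1.2Δₜ = -1.2 × (4/9) × 13325 = -7107 cm⁻¹.
Subtracting, OSPE = -10660 − (-7107) = -3553 cm⁻¹.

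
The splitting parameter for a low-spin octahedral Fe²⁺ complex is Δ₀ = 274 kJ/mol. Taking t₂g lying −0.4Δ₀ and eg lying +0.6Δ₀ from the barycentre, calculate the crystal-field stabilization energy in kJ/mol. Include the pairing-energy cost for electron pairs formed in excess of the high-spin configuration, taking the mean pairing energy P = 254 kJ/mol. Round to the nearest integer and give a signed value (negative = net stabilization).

-150

Fe is in group 8, so Fe²⁺ is d⁶ (8 − 2 = 6).
Electron filling gives t₂g⁶ eg⁰.
Orbital CFSE = 6(-0.4) + 0(0.6) = -2.4Δ₀ = -2.4 × 274 = -658 kJ/mol.
Pairing penalty: 3 pairs vs 1 in the high-spin reference → 2 extra × P = 508 kJ/mol.
Combining: -658 + 508 = -150 kJ/mol.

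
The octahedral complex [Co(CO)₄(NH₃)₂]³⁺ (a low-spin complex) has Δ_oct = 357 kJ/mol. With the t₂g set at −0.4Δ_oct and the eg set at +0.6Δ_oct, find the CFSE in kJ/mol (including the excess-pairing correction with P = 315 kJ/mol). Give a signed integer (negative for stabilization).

Ligand charges: 4×(+0) from CO and 2×(+0) from NH₃ sum to +0; with overall charge +3, Co is +3.
Group 9 minus oxidation state +3 gives a d⁶ configuration for Co³⁺.
Configuration: t₂g⁶ eg⁰.
Orbital CFSE = 6(-0.4) + 0(0.6) = -2.4Δ_oct = -2.4 × 357 = -857 kJ/mol.
Pairing penalty: 3 pairs vs 1 in the high-spin reference → 2 extra × P = 630 kJ/mol.
Overall CFSE = -857 + 630 = -227 kJ/mol.

-227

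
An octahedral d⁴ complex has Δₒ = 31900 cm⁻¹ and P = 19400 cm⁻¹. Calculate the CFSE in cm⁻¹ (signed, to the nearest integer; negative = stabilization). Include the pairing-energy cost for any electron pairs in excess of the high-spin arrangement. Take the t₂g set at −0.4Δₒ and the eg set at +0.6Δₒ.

-31640

Here Δₒ > P (31900 > 19400), so the low-spin state is favoured.
Filling d⁴ accordingly: t₂g⁴ eg⁰.
Orbital CFSE = -1.6Δₒ = -1.6 × 31900 = -51040 cm⁻¹.
Excess pairs vs high-spin: 1 − 0 = 1; pairing cost = +19400 cm⁻¹.
Net CFSE = -51040 + 19400 = -31640 cm⁻¹.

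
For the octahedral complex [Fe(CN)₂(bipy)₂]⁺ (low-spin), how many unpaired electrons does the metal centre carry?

Ligand charges: 2×(-1) from CN⁻ and 2×(+0) from bipy sum to -2; with overall charge +1, Fe is +3.
Fe sits in group 8; removing 3 electrons leaves Fe³⁺ with 8 − 3 = 5 d electrons.
Configuration: t2g^5 e_g^0, giving 1 unpaired electron.

1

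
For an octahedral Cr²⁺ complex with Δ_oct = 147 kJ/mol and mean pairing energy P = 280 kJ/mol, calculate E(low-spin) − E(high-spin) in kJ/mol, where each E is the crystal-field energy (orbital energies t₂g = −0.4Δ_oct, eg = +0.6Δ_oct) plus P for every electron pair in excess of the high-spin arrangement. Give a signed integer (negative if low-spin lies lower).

133

Cr is in group 6, so Cr²⁺ is d⁴ (6 − 2 = 4).
In the high-spin limit (t₂g³ eg¹) the orbital term is -0.6Δ_oct = -88 kJ/mol, with no excess pairing.
For low-spin the configuration is t₂g⁴ eg⁰: orbital energy -1.6 × 147 = -235 kJ/mol, and 1 additional pair relative to high-spin adds 280 kJ/mol, giving 45 kJ/mol.
Thus E(LS) − E(HS) = 133 kJ/mol.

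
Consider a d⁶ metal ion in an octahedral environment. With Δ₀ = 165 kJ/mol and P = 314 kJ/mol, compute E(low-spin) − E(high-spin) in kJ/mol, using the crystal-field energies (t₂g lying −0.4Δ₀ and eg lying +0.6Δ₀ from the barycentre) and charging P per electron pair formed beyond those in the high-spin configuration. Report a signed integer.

High-spin: t₂g⁴ eg², CFSE = -0.4Δ₀ = -66 kJ/mol.
Low-spin t₂g⁶ eg⁰ gives -2.4Δ₀ = -396 kJ/mol, but forming 2 extra pairs costs 2P = 628 kJ/mol, so E(LS) = -396 + 628 = 232 kJ/mol.
E(LS) − E(HS) = 232 − (-66) = 298 kJ/mol.

298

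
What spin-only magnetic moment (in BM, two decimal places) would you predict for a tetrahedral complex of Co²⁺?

Group 9 minus oxidation state +2 gives a d⁷ configuration for Co²⁺.
Tetrahedral fields are weak (Δₜ ≈ 4/9 Δₒ), so electrons fill high-spin.
Configuration: e⁴ t₂³ → 3 unpaired electrons.
μ(spin-only) = √[3(3+2)] = √15 ≈ 3.87 BM.

3.87 BM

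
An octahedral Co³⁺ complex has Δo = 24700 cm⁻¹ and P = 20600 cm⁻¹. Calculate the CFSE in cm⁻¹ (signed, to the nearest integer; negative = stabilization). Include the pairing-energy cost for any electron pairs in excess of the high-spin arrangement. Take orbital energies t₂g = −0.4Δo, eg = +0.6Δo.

-18080

Co is in group 9, so Co³⁺ is d⁶ (9 − 3 = 6).
Δo > P, so pairing is preferred: the ground state is low-spin.
That gives t₂g⁶ eg⁰.
Orbital CFSE = -2.4Δo = -2.4 × 24700 = -59280 cm⁻¹.
Excess pairs vs high-spin: 3 − 1 = 2; pairing cost = +41200 cm⁻¹.
Net CFSE = -59280 + 41200 = -18080 cm⁻¹.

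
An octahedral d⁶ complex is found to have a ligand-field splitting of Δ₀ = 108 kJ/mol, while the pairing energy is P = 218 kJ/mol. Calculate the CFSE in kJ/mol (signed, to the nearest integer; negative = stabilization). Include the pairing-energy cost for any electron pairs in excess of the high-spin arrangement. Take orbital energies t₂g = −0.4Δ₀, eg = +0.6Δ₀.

Here Δ₀ < P (108 < 218), so the high-spin state is favoured.
Filling d⁶ accordingly: t₂g⁴ eg².
Orbital CFSE = -0.4Δ₀ = -0.4 × 108 = -43 kJ/mol.
High-spin has no excess pairs, so no pairing correction applies.

-43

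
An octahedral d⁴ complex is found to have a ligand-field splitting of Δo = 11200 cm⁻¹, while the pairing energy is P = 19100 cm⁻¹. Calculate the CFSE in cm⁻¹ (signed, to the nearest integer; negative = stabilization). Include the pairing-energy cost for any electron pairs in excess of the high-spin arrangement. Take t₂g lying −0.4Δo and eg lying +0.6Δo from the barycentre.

Since Δo = 11200 cm⁻¹ < P = 19100 cm⁻¹, the complex adopts the high-spin configuration.
That gives t₂g³ eg¹.
Orbital CFSE = -0.6Δo = -0.6 × 11200 = -6720 cm⁻¹.
High-spin has no excess pairs, so no pairing correction applies.

-6720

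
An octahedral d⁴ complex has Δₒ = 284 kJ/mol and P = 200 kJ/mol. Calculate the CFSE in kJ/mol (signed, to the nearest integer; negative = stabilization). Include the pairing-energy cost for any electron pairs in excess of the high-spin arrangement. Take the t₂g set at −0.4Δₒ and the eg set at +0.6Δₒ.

-254

Since Δₒ = 284 kJ/mol > P = 200 kJ/mol, the complex adopts the low-spin configuration.
That gives t₂g⁴ eg⁰.
Orbital CFSE = -1.6Δₒ = -1.6 × 284 = -454 kJ/mol.
Excess pairs vs high-spin: 1 − 0 = 1; pairing cost = +200 kJ/mol.
Net CFSE = -454 + 200 = -254 kJ/mol.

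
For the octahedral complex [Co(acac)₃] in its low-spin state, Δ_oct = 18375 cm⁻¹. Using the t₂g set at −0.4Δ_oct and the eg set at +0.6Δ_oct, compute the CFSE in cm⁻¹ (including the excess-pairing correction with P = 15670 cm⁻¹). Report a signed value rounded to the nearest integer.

Each acac⁻ contributes -1; 3 × (-1) = -3. With overall charge +0, Co is in the +3 oxidation state.
Co is in group 9, so Co³⁺ is d⁶ (9 − 3 = 6).
Electron filling gives t₂g⁶ eg⁰.
The orbital stabilization is -2.4Δ_oct = -2.4 × 18375 = -44100 cm⁻¹.
Pairing penalty: 3 pairs vs 1 in the high-spin reference → 2 extra × P = 31340 cm⁻¹.
Overall CFSE = -44100 + 31340 = -12760 cm⁻¹.

-12760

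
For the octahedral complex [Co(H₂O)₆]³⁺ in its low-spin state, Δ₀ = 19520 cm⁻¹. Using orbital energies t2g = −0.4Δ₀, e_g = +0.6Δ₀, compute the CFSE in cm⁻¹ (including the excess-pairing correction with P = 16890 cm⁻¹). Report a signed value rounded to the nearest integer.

-13068

H₂O is neutral, so the +3 overall charge sits on Co: oxidation state +3.
Co³⁺: group 9, so d-count = 9 − 3 = 6.
Configuration: t2g^6 e_g^0.
CFSE(orbital) = 6×(-0.4Δ₀) + 0×(0.6Δ₀) = -2.4Δ₀; with Δ₀ = 19520 cm⁻¹ that is -46848 cm⁻¹.
Relative to high-spin t2g^4 e_g^2 (1 paired), the low-spin configuration has 2 additional pairs, contributing +2 × 16890 = +33780 cm⁻¹.
Overall CFSE = -46848 + 33780 = -13068 cm⁻¹.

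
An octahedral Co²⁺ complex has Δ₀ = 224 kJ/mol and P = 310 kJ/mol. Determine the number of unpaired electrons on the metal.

Co is in group 9, so Co²⁺ is d⁷ (9 − 2 = 7).
Δ₀ < P, so pairing is avoided: the ground state is high-spin.
That gives t2g^5 e_g^2.
Unpaired electrons: 3.

3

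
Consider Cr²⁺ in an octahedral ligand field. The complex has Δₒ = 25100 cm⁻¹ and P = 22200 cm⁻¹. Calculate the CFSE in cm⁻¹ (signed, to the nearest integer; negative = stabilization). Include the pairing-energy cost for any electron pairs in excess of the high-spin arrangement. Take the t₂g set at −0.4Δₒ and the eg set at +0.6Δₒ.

-17960

Cr is in group 6, so Cr²⁺ is d⁴ (6 − 2 = 4).
Here Δₒ > P (25100 > 22200), so the low-spin state is favoured.
Configuration: t₂g⁴ eg⁰.
Orbital CFSE = -1.6Δₒ = -1.6 × 25100 = -40160 cm⁻¹.
Excess pairs vs high-spin: 1 − 0 = 1; pairing cost = +22200 cm⁻¹.
Net CFSE = -40160 + 22200 = -17960 cm⁻¹.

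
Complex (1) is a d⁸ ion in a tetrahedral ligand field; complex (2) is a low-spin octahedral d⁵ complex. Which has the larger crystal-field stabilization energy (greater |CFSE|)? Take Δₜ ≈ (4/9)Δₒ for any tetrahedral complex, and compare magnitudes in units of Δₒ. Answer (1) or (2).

(1): Tetrahedral splitting is small, so the complex is high-spin; e⁴ t₂⁴, CFSE = -0.8Δₜ ≈ -0.36Δₒ.
(2): t2g^5 e_g^0, CFSE = -2.0Δₒ.
So (2) has the larger |CFSE|.

(2)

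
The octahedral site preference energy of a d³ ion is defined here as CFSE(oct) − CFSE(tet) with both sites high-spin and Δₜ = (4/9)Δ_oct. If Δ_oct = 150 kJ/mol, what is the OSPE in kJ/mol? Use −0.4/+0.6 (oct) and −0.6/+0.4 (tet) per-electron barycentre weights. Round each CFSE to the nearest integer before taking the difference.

-127

In an octahedral site d³ (HS) is t₂g³ eg⁰, giving CFSE(oct) = -1.2Δ_oct = -180 kJ/mol.
Tetrahedral e² t₂¹ gives -0.8Δₜ = -0.8 × (4/9) × 150 = -53 kJ/mol.
OSPE = CFSE(oct) − CFSE(tet) = -180 − (-53) = -127 kJ/mol.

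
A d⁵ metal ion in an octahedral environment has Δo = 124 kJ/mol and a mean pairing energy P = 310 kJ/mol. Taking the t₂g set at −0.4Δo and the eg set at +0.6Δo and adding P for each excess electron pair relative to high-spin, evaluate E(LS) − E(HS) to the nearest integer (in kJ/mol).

High-spin: t₂g³ eg², CFSE = 0.0Δo = 0 kJ/mol.
Low-spin: t₂g⁵ eg⁰, orbital CFSE = -2.0Δo = -248 kJ/mol; plus 2 excess pairs × P = +620 kJ/mol; total 372 kJ/mol.
Thus E(LS) − E(HS) = 372 kJ/mol.

372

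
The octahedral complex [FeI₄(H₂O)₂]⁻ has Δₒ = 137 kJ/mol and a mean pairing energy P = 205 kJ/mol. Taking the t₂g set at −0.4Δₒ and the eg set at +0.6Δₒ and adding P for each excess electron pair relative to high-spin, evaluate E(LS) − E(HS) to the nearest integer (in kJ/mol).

Ligand charges: 4×(-1) from I⁻ and 2×(+0) from H₂O sum to -4; with overall charge -1, Fe is +3.
Fe sits in group 8; removing 3 electrons leaves Fe³⁺ with 8 − 3 = 5 d electrons.
In the high-spin limit (t₂g³ eg²) the orbital term is 0.0Δₒ = 0 kJ/mol, with no excess pairing.
For low-spin the configuration is t₂g⁵ eg⁰: orbital energy -2.0 × 137 = -274 kJ/mol, and 2 additional pairs relative to high-spin add 410 kJ/mol, giving 136 kJ/mol.
E(LS) − E(HS) = 136 − (0) = 136 kJ/mol.

136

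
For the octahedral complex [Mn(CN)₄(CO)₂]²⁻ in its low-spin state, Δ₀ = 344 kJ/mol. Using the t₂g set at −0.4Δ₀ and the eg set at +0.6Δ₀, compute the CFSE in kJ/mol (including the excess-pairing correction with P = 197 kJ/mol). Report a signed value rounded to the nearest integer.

Ligand charges: 4×(-1) from CN⁻ and 2×(+0) from CO sum to -4; with overall charge -2, Mn is +2.
Mn sits in group 7; removing 2 electrons leaves Mn²⁺ with 7 − 2 = 5 d electrons.
Configuration: t₂g⁵ eg⁰.
CFSE(orbital) = 5×(-0.4Δ₀) + 0×(0.6Δ₀) = -2.0Δ₀; with Δ₀ = 344 kJ/mol that is -688 kJ/mol.
Pairing penalty: 2 pairs vs 0 in the high-spin reference → 2 extra × P = 394 kJ/mol.
Combining: -688 + 394 = -294 kJ/mol.

-294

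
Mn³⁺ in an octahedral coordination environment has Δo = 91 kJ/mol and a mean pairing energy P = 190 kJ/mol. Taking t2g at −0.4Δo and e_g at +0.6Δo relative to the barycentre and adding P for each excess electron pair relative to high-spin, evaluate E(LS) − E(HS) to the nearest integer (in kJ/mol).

99

Mn sits in group 7; removing 3 electrons leaves Mn³⁺ with 7 − 3 = 4 d electrons.
In the high-spin limit (t2g^3 e_g^1) the orbital term is -0.6Δo = -55 kJ/mol, with no excess pairing.
Low-spin t2g^4 e_g^0 gives -1.6Δo = -146 kJ/mol, but forming 1 extra pair costs 1P = 190 kJ/mol, so E(LS) = -146 + 190 = 44 kJ/mol.
Thus E(LS) − E(HS) = 99 kJ/mol.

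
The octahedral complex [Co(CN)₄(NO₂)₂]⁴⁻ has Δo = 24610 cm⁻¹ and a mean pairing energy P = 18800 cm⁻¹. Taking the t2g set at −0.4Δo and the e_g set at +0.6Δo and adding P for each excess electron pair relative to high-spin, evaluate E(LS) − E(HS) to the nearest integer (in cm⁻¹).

Ligand charges: 4×(-1) from CN⁻ and 2×(-1) from NO₂⁻ sum to -6; with overall charge -4, Co is +2.
Group 9 minus oxidation state +2 gives a d⁷ configuration for Co²⁺.
In the high-spin limit (t2g^5 e_g^2) the orbital term is -0.8Δo = -19688 cm⁻¹, with no excess pairing.
Low-spin t2g^6 e_g^1 gives -1.8Δo = -44298 cm⁻¹, but forming 1 extra pair costs 1P = 18800 cm⁻¹, so E(LS) = -44298 + 18800 = -25498 cm⁻¹.
E(LS) − E(HS) = -25498 − (-19688) = -5810 cm⁻¹.

-5810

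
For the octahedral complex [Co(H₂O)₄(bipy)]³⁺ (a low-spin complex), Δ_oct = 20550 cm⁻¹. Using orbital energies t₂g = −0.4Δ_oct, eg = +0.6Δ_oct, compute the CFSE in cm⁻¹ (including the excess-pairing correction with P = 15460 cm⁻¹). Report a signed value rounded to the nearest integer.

-18400

Ligand charges: 4×(+0) from H₂O and 1×(+0) from bipy sum to +0; with overall charge +3, Co is +3.
Co is in group 9, so Co³⁺ is d⁶ (9 − 3 = 6).
Configuration: t₂g⁶ eg⁰.
The orbital stabilization is -2.4Δ_oct = -2.4 × 20550 = -49320 cm⁻¹.
Pairing penalty: 3 pairs vs 1 in the high-spin reference → 2 extra × P = 30920 cm⁻¹.
Overall CFSE = -49320 + 30920 = -18400 cm⁻¹.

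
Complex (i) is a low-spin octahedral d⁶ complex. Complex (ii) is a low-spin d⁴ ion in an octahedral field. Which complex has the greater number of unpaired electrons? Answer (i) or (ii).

(i): t2g^6 e_g^0 → 0 unpaired.
(ii): t₂g⁴ eg⁰ → 2 unpaired.
So (ii) has more unpaired electrons.

(ii)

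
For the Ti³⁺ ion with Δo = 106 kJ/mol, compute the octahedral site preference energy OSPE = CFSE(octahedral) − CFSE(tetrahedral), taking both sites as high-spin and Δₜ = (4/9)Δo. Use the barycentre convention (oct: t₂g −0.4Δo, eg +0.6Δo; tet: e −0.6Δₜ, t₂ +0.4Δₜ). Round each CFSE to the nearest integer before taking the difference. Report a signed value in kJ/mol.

-14

Group 4 minus oxidation state +3 gives a d¹ configuration for Ti³⁺.
Octahedral (high-spin): t2g^1 e_g^0, CFSE = 1(−0.4) + 0(+0.6) = -0.4Δo = -0.4 × 106 = -42 kJ/mol.
Tetrahedral: e^1 t2^0, CFSE = 1(−0.6) + 0(+0.4) = -0.6Δₜ = -0.6 × (4/9) × 106 = -28 kJ/mol.
OSPE = CFSE(oct) − CFSE(tet) = -42 − (-28) = -14 kJ/mol.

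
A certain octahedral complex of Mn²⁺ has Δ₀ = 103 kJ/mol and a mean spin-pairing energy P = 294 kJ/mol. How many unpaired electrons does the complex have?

5

Mn²⁺: group 7, so d-count = 7 − 2 = 5.
Since Δ₀ = 103 kJ/mol < P = 294 kJ/mol, the complex adopts the high-spin configuration.
Filling d⁵ accordingly: t₂g³ eg².
Unpaired electrons: 5.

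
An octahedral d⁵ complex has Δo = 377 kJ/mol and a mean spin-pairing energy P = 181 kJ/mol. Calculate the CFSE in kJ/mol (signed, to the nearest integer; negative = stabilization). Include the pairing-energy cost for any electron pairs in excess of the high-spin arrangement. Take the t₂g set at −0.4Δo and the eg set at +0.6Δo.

-392

With Δo > P the complex is low-spin.
Configuration: t₂g⁵ eg⁰.
Orbital CFSE = -2.0Δo = -2.0 × 377 = -754 kJ/mol.
Excess pairs vs high-spin: 2 − 0 = 2; pairing cost = +362 kJ/mol.
Net CFSE = -754 + 362 = -392 kJ/mol.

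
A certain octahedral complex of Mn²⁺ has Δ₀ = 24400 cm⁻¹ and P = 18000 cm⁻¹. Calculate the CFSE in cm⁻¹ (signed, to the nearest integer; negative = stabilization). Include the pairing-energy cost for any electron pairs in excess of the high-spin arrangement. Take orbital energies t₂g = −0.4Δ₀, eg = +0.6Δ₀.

-12800

Mn sits in group 7; removing 2 electrons leaves Mn²⁺ with 7 − 2 = 5 d electrons.
Since Δ₀ = 24400 cm⁻¹ > P = 18000 cm⁻¹, the complex adopts the low-spin configuration.
Configuration: t₂g⁵ eg⁰.
Orbital CFSE = -2.0Δ₀ = -2.0 × 24400 = -48800 cm⁻¹.
Excess pairs vs high-spin: 2 − 0 = 2; pairing cost = +36000 cm⁻¹.
Net CFSE = -48800 + 36000 = -12800 cm⁻¹.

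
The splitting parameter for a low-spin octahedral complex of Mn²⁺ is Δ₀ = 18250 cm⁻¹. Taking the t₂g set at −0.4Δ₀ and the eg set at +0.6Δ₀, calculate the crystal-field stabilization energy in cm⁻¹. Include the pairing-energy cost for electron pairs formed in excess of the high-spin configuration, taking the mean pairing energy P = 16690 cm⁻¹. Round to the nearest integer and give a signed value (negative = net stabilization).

-3120

Mn²⁺: group 7, so d-count = 7 − 2 = 5.
The d⁵ electrons fill as t₂g⁵ eg⁰.
CFSE(orbital) = 5×(-0.4Δ₀) + 0×(0.6Δ₀) = -2.0Δ₀; with Δ₀ = 18250 cm⁻¹ that is -36500 cm⁻¹.
High-spin d⁵ would be t₂g³ eg² with 0 pairs; low-spin has 2, so 2 excess pairs cost +2P = +33380 cm⁻¹.
Combining: -36500 + 33380 = -3120 cm⁻¹.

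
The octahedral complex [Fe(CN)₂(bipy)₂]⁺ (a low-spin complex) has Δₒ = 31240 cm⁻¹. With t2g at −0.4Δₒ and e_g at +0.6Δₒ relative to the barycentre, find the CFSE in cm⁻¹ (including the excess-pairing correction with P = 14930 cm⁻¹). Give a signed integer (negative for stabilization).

-32620

Ligand charges: 2×(-1) from CN⁻ and 2×(+0) from bipy sum to -2; with overall charge +1, Fe is +3.
Fe is in group 8, so Fe³⁺ is d⁵ (8 − 3 = 5).
The d⁵ electrons fill as t2g^5 e_g^0.
The orbital stabilization is -2.0Δₒ = -2.0 × 31240 = -62480 cm⁻¹.
High-spin d⁵ would be t2g^3 e_g^2 with 0 pairs; low-spin has 2, so 2 excess pairs cost +2P = +29860 cm⁻¹.
Overall CFSE = -62480 + 29860 = -32620 cm⁻¹.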